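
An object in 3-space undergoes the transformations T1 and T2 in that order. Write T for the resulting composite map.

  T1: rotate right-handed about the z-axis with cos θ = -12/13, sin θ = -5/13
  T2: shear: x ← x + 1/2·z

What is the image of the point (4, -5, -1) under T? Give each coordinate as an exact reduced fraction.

T1 rotate right-handed about the z-axis with cos θ = -12/13, sin θ = -5/13: (4, -5, -1) → (-73/13, 40/13, -1)
T2 shear: x ← x + 1/2·z: (-73/13, 40/13, -1) → (-159/26, 40/13, -1)

T(p) = (-159/26, 40/13, -1)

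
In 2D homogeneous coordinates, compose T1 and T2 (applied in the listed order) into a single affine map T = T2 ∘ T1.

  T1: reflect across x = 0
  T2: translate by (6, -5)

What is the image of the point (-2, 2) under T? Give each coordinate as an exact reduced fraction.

T1 reflect across x = 0: (-2, 2) → (2, 2)
T2 translate by (6, -5): (2, 2) → (8, -3)

T(p) = (8, -3)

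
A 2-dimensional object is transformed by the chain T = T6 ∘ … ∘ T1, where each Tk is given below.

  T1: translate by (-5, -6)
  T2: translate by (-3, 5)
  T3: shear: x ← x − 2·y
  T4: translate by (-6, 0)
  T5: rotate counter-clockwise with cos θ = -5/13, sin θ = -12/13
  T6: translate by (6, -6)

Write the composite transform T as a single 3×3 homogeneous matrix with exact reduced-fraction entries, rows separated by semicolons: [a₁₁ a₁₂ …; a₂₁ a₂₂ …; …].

T = [-5/13 22/13 126/13; -12/13 19/13 71/13; 0 0 1]

T1 = [1 0 -5; 0 1 -6; 0 0 1]
T2·T1 = [1 0 -8; 0 1 -1; 0 0 1]
T3·…·T1 = [1 -2 -6; 0 1 -1; 0 0 1]
T4·…·T1 = [1 -2 -12; 0 1 -1; 0 0 1]
T5·…·T1 = [-5/13 22/13 48/13; -12/13 19/13 149/13; 0 0 1]
T6·…·T1 = [-5/13 22/13 126/13; -12/13 19/13 71/13; 0 0 1]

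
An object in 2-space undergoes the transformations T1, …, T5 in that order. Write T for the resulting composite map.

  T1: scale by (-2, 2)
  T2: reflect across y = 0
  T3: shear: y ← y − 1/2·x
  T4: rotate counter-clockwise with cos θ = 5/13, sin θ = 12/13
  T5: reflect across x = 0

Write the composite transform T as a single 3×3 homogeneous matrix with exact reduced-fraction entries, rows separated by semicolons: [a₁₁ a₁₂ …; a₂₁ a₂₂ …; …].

T1 = [-2 0 0; 0 2 0; 0 0 1]
T2·T1 = [-2 0 0; 0 -2 0; 0 0 1]
T3·…·T1 = [-2 0 0; 1 -2 0; 0 0 1]
T4·…·T1 = [-22/13 24/13 0; -19/13 -10/13 0; 0 0 1]
T5·…·T1 = [22/13 -24/13 0; -19/13 -10/13 0; 0 0 1]

T = [22/13 -24/13 0; -19/13 -10/13 0; 0 0 1]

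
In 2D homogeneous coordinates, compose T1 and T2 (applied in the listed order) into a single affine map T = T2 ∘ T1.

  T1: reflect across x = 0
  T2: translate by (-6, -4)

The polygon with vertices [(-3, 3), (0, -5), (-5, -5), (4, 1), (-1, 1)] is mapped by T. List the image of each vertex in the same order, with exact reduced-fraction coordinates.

T1 reflect across x = 0: (-3, 3) → (3, 3); (0, -5) → (0, -5); (-5, -5) → (5, -5); (4, 1) → (-4, 1); (-1, 1) → (1, 1)
T2 translate by (-6, -4): (3, 3) → (-3, -1); (0, -5) → (-6, -9); (5, -5) → (-1, -9); (-4, 1) → (-10, -3); (1, 1) → (-5, -3)

image vertices: (-3, -1), (-6, -9), (-1, -9), (-10, -3), (-5, -3)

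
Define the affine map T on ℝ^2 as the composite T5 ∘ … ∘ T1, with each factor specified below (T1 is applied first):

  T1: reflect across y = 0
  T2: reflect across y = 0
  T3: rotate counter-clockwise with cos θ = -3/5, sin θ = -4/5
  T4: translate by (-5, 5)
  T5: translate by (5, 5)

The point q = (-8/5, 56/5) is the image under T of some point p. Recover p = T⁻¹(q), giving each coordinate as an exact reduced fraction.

T1 = [1 0 0; 0 -1 0; 0 0 1]
T2·T1 = [1 0 0; 0 1 0; 0 0 1]
T3·…·T1 = [-3/5 4/5 0; -4/5 -3/5 0; 0 0 1]
T4·…·T1 = [-3/5 4/5 -5; -4/5 -3/5 5; 0 0 1]
T5·…·T1 = [-3/5 4/5 0; -4/5 -3/5 10; 0 0 1]
det M = 1; M⁻¹ = [-3/5 -4/5 8; 4/5 -3/5 6; 0 0 1]
M⁻¹ · (-8/5, 56/5)ᵀ = (0, -2)ᵀ

p = (0, -2)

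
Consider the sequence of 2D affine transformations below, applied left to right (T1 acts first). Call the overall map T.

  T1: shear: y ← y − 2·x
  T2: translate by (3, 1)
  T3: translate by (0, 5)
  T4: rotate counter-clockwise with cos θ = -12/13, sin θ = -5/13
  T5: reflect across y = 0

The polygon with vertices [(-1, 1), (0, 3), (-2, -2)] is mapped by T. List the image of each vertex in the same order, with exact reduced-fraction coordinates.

T1 shear: y ← y − 2·x: (-1, 1) → (-1, 3); (0, 3) → (0, 3); (-2, -2) → (-2, 2)
T2 translate by (3, 1): (-1, 3) → (2, 4); (0, 3) → (3, 4); (-2, 2) → (1, 3)
T3 translate by (0, 5): (2, 4) → (2, 9); (3, 4) → (3, 9); (1, 3) → (1, 8)
T4 rotate counter-clockwise with cos θ = -12/13, sin θ = -5/13: (2, 9) → (21/13, -118/13); (3, 9) → (9/13, -123/13); (1, 8) → (28/13, -101/13)
T5 reflect across y = 0: (21/13, -118/13) → (21/13, 118/13); (9/13, -123/13) → (9/13, 123/13); (28/13, -101/13) → (28/13, 101/13)

image vertices: (21/13, 118/13), (9/13, 123/13), (28/13, 101/13)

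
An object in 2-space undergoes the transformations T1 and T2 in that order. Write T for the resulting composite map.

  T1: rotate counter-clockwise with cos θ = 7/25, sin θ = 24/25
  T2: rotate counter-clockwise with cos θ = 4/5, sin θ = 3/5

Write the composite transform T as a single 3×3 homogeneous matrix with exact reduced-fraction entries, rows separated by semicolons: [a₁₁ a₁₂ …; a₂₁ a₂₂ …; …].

T = [-44/125 -117/125 0; 117/125 -44/125 0; 0 0 1]

T1 = [7/25 -24/25 0; 24/25 7/25 0; 0 0 1]
T2·T1 = [-44/125 -117/125 0; 117/125 -44/125 0; 0 0 1]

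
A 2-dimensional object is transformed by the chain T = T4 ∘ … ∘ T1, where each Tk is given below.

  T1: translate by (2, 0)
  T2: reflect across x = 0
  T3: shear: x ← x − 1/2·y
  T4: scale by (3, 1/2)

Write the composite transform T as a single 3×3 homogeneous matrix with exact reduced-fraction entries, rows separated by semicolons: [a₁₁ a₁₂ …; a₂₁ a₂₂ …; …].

T = [-3 -3/2 -6; 0 1/2 0; 0 0 1]

T1 = [1 0 2; 0 1 0; 0 0 1]
T2·T1 = [-1 0 -2; 0 1 0; 0 0 1]
T3·…·T1 = [-1 -1/2 -2; 0 1 0; 0 0 1]
T4·…·T1 = [-3 -3/2 -6; 0 1/2 0; 0 0 1]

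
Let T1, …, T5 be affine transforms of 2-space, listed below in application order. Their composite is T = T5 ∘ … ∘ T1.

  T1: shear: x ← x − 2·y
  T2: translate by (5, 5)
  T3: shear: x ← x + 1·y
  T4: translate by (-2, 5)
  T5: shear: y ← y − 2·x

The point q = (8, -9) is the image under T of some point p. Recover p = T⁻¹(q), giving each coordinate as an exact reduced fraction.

T1 = [1 -2 0; 0 1 0; 0 0 1]
T2·T1 = [1 -2 5; 0 1 5; 0 0 1]
T3·…·T1 = [1 -1 10; 0 1 5; 0 0 1]
T4·…·T1 = [1 -1 8; 0 1 10; 0 0 1]
T5·…·T1 = [1 -1 8; -2 3 -6; 0 0 1]
det M = 1; M⁻¹ = [3 1 -18; 2 1 -10; 0 0 1]
M⁻¹ · (8, -9)ᵀ = (-3, -3)ᵀ

p = (-3, -3)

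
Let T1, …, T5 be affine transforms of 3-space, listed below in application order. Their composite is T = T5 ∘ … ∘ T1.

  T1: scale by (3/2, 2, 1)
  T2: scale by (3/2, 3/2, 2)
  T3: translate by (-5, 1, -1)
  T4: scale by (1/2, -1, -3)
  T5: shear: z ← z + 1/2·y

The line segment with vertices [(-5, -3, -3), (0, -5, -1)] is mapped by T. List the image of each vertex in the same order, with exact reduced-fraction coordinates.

image vertices: (-65/8, 8, 25), (-5/2, 14, 16)

T1 scale by (3/2, 2, 1): (-5, -3, -3) → (-15/2, -6, -3); (0, -5, -1) → (0, -10, -1)
T2 scale by (3/2, 3/2, 2): (-15/2, -6, -3) → (-45/4, -9, -6); (0, -10, -1) → (0, -15, -2)
T3 translate by (-5, 1, -1): (-45/4, -9, -6) → (-65/4, -8, -7); (0, -15, -2) → (-5, -14, -3)
T4 scale by (1/2, -1, -3): (-65/4, -8, -7) → (-65/8, 8, 21); (-5, -14, -3) → (-5/2, 14, 9)
T5 shear: z ← z + 1/2·y: (-65/8, 8, 21) → (-65/8, 8, 25); (-5/2, 14, 9) → (-5/2, 14, 16)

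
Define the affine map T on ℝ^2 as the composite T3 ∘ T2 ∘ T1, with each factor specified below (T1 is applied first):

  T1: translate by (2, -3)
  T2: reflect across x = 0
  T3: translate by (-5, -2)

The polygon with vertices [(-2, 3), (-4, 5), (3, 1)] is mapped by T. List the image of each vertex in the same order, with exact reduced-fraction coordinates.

image vertices: (-5, -2), (-3, 0), (-10, -4)

T1 translate by (2, -3): (-2, 3) → (0, 0); (-4, 5) → (-2, 2); (3, 1) → (5, -2)
T2 reflect across x = 0: (0, 0) → (0, 0); (-2, 2) → (2, 2); (5, -2) → (-5, -2)
T3 translate by (-5, -2): (0, 0) → (-5, -2); (2, 2) → (-3, 0); (-5, -2) → (-10, -4)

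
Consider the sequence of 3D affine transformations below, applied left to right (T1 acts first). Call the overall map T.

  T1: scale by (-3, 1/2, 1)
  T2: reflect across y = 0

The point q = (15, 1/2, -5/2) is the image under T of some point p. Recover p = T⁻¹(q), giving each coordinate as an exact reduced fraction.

T1 = [-3 0 0 0; 0 1/2 0 0; 0 0 1 0; 0 0 0 1]
T2·T1 = [-3 0 0 0; 0 -1/2 0 0; 0 0 1 0; 0 0 0 1]
det M = 3/2; M⁻¹ = [-1/3 0 0 0; 0 -2 0 0; 0 0 1 0; 0 0 0 1]
M⁻¹ · (15, 1/2, -5/2)ᵀ = (-5, -1, -5/2)ᵀ

p = (-5, -1, -5/2)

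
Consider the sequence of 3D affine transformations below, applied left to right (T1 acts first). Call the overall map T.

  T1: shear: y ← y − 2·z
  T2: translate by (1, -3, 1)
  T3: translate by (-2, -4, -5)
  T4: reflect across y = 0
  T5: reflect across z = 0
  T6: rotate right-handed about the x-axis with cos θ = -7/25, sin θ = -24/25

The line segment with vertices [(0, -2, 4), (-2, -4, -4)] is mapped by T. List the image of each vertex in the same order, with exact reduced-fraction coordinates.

T1 shear: y ← y − 2·z: (0, -2, 4) → (0, -10, 4); (-2, -4, -4) → (-2, 4, -4)
T2 translate by (1, -3, 1): (0, -10, 4) → (1, -13, 5); (-2, 4, -4) → (-1, 1, -3)
T3 translate by (-2, -4, -5): (1, -13, 5) → (-1, -17, 0); (-1, 1, -3) → (-3, -3, -8)
T4 reflect across y = 0: (-1, -17, 0) → (-1, 17, 0); (-3, -3, -8) → (-3, 3, -8)
T5 reflect across z = 0: (-1, 17, 0) → (-1, 17, 0); (-3, 3, -8) → (-3, 3, 8)
T6 rotate right-handed about the x-axis with cos θ = -7/25, sin θ = -24/25: (-1, 17, 0) → (-1, -119/25, -408/25); (-3, 3, 8) → (-3, 171/25, -128/25)

image vertices: (-1, -119/25, -408/25), (-3, 171/25, -128/25)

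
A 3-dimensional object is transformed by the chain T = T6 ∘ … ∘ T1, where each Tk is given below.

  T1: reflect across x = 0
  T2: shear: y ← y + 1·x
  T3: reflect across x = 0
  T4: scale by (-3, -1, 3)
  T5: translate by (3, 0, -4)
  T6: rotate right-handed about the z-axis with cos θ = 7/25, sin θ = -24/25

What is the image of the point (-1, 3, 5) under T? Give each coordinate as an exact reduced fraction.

T(p) = (-54/25, -172/25, 11)

T1 reflect across x = 0: (-1, 3, 5) → (1, 3, 5)
T2 shear: y ← y + 1·x: (1, 3, 5) → (1, 4, 5)
T3 reflect across x = 0: (1, 4, 5) → (-1, 4, 5)
T4 scale by (-3, -1, 3): (-1, 4, 5) → (3, -4, 15)
T5 translate by (3, 0, -4): (3, -4, 15) → (6, -4, 11)
T6 rotate right-handed about the z-axis with cos θ = 7/25, sin θ = -24/25: (6, -4, 11) → (-54/25, -172/25, 11)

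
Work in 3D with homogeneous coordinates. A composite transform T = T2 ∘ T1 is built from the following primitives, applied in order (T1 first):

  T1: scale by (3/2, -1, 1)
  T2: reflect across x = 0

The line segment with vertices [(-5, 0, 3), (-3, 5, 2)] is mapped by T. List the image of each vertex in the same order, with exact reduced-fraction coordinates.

T1 scale by (3/2, -1, 1): (-5, 0, 3) → (-15/2, 0, 3); (-3, 5, 2) → (-9/2, -5, 2)
T2 reflect across x = 0: (-15/2, 0, 3) → (15/2, 0, 3); (-9/2, -5, 2) → (9/2, -5, 2)

image vertices: (15/2, 0, 3), (9/2, -5, 2)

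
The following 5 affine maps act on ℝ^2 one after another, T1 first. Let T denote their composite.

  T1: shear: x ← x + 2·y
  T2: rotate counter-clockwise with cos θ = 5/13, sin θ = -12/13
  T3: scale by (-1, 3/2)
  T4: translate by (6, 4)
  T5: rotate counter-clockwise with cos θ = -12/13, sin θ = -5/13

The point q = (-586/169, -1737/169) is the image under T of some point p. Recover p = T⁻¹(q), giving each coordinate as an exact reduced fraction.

T1 = [1 2 0; 0 1 0; 0 0 1]
T2·T1 = [5/13 22/13 0; -12/13 -19/13 0; 0 0 1]
T3·…·T1 = [-5/13 -22/13 0; -18/13 -57/26 0; 0 0 1]
T4·…·T1 = [-5/13 -22/13 6; -18/13 -57/26 4; 0 0 1]
T5·…·T1 = [-30/169 243/338 -4; 241/169 452/169 -6; 0 0 1]
det M = -3/2; M⁻¹ = [-904/507 81/169 -166/39; 482/507 20/169 176/39; 0 0 1]
M⁻¹ · (-586/169, -1737/169)ᵀ = (-3, 0)ᵀ

p = (-3, 0)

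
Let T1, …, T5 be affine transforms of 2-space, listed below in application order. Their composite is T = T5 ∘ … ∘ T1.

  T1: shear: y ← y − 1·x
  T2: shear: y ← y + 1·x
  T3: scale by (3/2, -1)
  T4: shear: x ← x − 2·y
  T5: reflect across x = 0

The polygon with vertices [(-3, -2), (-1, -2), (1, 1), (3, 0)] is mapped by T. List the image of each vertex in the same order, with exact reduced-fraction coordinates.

T1 shear: y ← y − 1·x: (-3, -2) → (-3, 1); (-1, -2) → (-1, -1); (1, 1) → (1, 0); (3, 0) → (3, -3)
T2 shear: y ← y + 1·x: (-3, 1) → (-3, -2); (-1, -1) → (-1, -2); (1, 0) → (1, 1); (3, -3) → (3, 0)
T3 scale by (3/2, -1): (-3, -2) → (-9/2, 2); (-1, -2) → (-3/2, 2); (1, 1) → (3/2, -1); (3, 0) → (9/2, 0)
T4 shear: x ← x − 2·y: (-9/2, 2) → (-17/2, 2); (-3/2, 2) → (-11/2, 2); (3/2, -1) → (7/2, -1); (9/2, 0) → (9/2, 0)
T5 reflect across x = 0: (-17/2, 2) → (17/2, 2); (-11/2, 2) → (11/2, 2); (7/2, -1) → (-7/2, -1); (9/2, 0) → (-9/2, 0)

image vertices: (17/2, 2), (11/2, 2), (-7/2, -1), (-9/2, 0)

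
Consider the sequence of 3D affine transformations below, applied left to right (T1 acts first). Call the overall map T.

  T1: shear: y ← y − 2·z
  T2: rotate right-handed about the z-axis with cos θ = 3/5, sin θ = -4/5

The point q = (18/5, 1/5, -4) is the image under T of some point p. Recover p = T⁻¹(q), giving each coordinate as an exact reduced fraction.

p = (2, -5, -4)

T1 = [1 0 0 0; 0 1 -2 0; 0 0 1 0; 0 0 0 1]
T2·T1 = [3/5 4/5 -8/5 0; -4/5 3/5 -6/5 0; 0 0 1 0; 0 0 0 1]
det M = 1; M⁻¹ = [3/5 -4/5 0 0; 4/5 3/5 2 0; 0 0 1 0; 0 0 0 1]
M⁻¹ · (18/5, 1/5, -4)ᵀ = (2, -5, -4)ᵀ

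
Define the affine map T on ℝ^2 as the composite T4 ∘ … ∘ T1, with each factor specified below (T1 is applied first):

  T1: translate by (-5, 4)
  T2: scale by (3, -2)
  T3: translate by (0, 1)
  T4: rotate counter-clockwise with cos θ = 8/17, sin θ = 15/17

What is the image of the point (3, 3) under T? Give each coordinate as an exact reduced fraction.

T1 translate by (-5, 4): (3, 3) → (-2, 7)
T2 scale by (3, -2): (-2, 7) → (-6, -14)
T3 translate by (0, 1): (-6, -14) → (-6, -13)
T4 rotate counter-clockwise with cos θ = 8/17, sin θ = 15/17: (-6, -13) → (147/17, -194/17)

T(p) = (147/17, -194/17)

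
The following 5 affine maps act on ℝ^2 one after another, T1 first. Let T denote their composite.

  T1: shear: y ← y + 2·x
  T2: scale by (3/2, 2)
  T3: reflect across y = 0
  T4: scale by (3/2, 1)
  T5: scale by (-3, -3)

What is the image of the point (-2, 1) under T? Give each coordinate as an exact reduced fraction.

T(p) = (27/2, -18)

T1 shear: y ← y + 2·x: (-2, 1) → (-2, -3)
T2 scale by (3/2, 2): (-2, -3) → (-3, -6)
T3 reflect across y = 0: (-3, -6) → (-3, 6)
T4 scale by (3/2, 1): (-3, 6) → (-9/2, 6)
T5 scale by (-3, -3): (-9/2, 6) → (27/2, -18)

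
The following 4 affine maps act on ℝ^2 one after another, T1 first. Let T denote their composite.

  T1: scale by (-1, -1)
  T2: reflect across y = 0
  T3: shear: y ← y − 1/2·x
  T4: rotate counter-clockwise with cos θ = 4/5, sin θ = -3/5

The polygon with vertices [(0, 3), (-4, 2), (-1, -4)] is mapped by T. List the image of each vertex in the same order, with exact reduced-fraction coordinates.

T1 scale by (-1, -1): (0, 3) → (0, -3); (-4, 2) → (4, -2); (-1, -4) → (1, 4)
T2 reflect across y = 0: (0, -3) → (0, 3); (4, -2) → (4, 2); (1, 4) → (1, -4)
T3 shear: y ← y − 1/2·x: (0, 3) → (0, 3); (4, 2) → (4, 0); (1, -4) → (1, -9/2)
T4 rotate counter-clockwise with cos θ = 4/5, sin θ = -3/5: (0, 3) → (9/5, 12/5); (4, 0) → (16/5, -12/5); (1, -9/2) → (-19/10, -21/5)

image vertices: (9/5, 12/5), (16/5, -12/5), (-19/10, -21/5)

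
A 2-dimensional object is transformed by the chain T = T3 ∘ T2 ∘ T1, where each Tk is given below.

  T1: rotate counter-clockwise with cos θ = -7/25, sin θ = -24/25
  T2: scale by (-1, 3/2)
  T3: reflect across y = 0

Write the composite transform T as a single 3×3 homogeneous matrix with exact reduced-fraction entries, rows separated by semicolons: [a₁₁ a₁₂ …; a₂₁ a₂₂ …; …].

T = [7/25 -24/25 0; 36/25 21/50 0; 0 0 1]

T1 = [-7/25 24/25 0; -24/25 -7/25 0; 0 0 1]
T2·T1 = [7/25 -24/25 0; -36/25 -21/50 0; 0 0 1]
T3·…·T1 = [7/25 -24/25 0; 36/25 21/50 0; 0 0 1]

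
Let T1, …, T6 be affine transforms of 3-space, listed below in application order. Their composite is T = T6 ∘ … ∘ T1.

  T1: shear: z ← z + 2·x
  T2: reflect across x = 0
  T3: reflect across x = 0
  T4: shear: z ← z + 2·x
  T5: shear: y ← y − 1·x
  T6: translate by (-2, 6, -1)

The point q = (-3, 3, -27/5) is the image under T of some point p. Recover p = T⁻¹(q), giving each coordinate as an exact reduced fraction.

T1 = [1 0 0 0; 0 1 0 0; 2 0 1 0; 0 0 0 1]
T2·T1 = [-1 0 0 0; 0 1 0 0; 2 0 1 0; 0 0 0 1]
T3·…·T1 = [1 0 0 0; 0 1 0 0; 2 0 1 0; 0 0 0 1]
T4·…·T1 = [1 0 0 0; 0 1 0 0; 4 0 1 0; 0 0 0 1]
T5·…·T1 = [1 0 0 0; -1 1 0 0; 4 0 1 0; 0 0 0 1]
T6·…·T1 = [1 0 0 -2; -1 1 0 6; 4 0 1 -1; 0 0 0 1]
det M = 1; M⁻¹ = [1 0 0 2; 1 1 0 -4; -4 0 1 -7; 0 0 0 1]
M⁻¹ · (-3, 3, -27/5)ᵀ = (-1, -4, -2/5)ᵀ

p = (-1, -4, -2/5)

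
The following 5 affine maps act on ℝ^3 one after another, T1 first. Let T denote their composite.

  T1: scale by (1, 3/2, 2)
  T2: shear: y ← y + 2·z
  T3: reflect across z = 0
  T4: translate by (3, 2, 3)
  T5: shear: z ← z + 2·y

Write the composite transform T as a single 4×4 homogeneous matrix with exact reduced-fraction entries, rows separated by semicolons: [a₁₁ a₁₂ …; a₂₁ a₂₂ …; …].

T = [1 0 0 3; 0 3/2 4 2; 0 3 6 7; 0 0 0 1]

T1 = [1 0 0 0; 0 3/2 0 0; 0 0 2 0; 0 0 0 1]
T2·T1 = [1 0 0 0; 0 3/2 4 0; 0 0 2 0; 0 0 0 1]
T3·…·T1 = [1 0 0 0; 0 3/2 4 0; 0 0 -2 0; 0 0 0 1]
T4·…·T1 = [1 0 0 3; 0 3/2 4 2; 0 0 -2 3; 0 0 0 1]
T5·…·T1 = [1 0 0 3; 0 3/2 4 2; 0 3 6 7; 0 0 0 1]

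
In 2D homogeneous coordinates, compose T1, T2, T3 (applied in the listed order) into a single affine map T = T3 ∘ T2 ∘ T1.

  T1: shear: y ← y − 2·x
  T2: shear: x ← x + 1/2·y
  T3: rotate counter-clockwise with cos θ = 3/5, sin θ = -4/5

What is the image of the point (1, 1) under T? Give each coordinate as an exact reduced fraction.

T(p) = (-1/2, -1)

T1 shear: y ← y − 2·x: (1, 1) → (1, -1)
T2 shear: x ← x + 1/2·y: (1, -1) → (1/2, -1)
T3 rotate counter-clockwise with cos θ = 3/5, sin θ = -4/5: (1/2, -1) → (-1/2, -1)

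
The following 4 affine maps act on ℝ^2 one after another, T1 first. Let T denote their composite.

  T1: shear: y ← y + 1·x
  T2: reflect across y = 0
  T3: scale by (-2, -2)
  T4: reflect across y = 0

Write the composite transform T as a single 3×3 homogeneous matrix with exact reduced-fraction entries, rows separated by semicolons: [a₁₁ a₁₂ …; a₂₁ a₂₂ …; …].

T = [-2 0 0; -2 -2 0; 0 0 1]

T1 = [1 0 0; 1 1 0; 0 0 1]
T2·T1 = [1 0 0; -1 -1 0; 0 0 1]
T3·…·T1 = [-2 0 0; 2 2 0; 0 0 1]
T4·…·T1 = [-2 0 0; -2 -2 0; 0 0 1]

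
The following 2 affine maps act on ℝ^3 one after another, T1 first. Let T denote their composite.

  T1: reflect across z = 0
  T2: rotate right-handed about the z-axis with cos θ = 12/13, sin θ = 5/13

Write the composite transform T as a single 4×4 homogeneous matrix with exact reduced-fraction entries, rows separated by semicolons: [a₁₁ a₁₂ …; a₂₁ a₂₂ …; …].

T = [12/13 -5/13 0 0; 5/13 12/13 0 0; 0 0 -1 0; 0 0 0 1]

T1 = [1 0 0 0; 0 1 0 0; 0 0 -1 0; 0 0 0 1]
T2·T1 = [12/13 -5/13 0 0; 5/13 12/13 0 0; 0 0 -1 0; 0 0 0 1]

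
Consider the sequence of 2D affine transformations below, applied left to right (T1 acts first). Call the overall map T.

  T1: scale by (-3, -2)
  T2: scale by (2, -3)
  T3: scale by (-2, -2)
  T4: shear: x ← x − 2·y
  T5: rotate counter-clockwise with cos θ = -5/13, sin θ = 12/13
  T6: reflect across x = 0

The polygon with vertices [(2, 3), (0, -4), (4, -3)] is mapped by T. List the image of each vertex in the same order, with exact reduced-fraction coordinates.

image vertices: (48/13, 1332/13), (96/13, -1392/13), (24, -36)

T1 scale by (-3, -2): (2, 3) → (-6, -6); (0, -4) → (0, 8); (4, -3) → (-12, 6)
T2 scale by (2, -3): (-6, -6) → (-12, 18); (0, 8) → (0, -24); (-12, 6) → (-24, -18)
T3 scale by (-2, -2): (-12, 18) → (24, -36); (0, -24) → (0, 48); (-24, -18) → (48, 36)
T4 shear: x ← x − 2·y: (24, -36) → (96, -36); (0, 48) → (-96, 48); (48, 36) → (-24, 36)
T5 rotate counter-clockwise with cos θ = -5/13, sin θ = 12/13: (96, -36) → (-48/13, 1332/13); (-96, 48) → (-96/13, -1392/13); (-24, 36) → (-24, -36)
T6 reflect across x = 0: (-48/13, 1332/13) → (48/13, 1332/13); (-96/13, -1392/13) → (96/13, -1392/13); (-24, -36) → (24, -36)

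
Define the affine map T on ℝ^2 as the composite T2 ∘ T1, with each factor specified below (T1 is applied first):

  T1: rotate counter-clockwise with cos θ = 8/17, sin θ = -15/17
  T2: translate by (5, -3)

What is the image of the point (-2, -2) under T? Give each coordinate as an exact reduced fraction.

T(p) = (39/17, -37/17)

T1 rotate counter-clockwise with cos θ = 8/17, sin θ = -15/17: (-2, -2) → (-46/17, 14/17)
T2 translate by (5, -3): (-46/17, 14/17) → (39/17, -37/17)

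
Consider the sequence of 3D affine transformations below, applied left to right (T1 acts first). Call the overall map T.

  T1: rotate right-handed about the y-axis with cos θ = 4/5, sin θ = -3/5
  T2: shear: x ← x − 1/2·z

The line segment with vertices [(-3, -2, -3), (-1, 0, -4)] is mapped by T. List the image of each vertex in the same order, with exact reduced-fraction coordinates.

T1 rotate right-handed about the y-axis with cos θ = 4/5, sin θ = -3/5: (-3, -2, -3) → (-3/5, -2, -21/5); (-1, 0, -4) → (8/5, 0, -19/5)
T2 shear: x ← x − 1/2·z: (-3/5, -2, -21/5) → (3/2, -2, -21/5); (8/5, 0, -19/5) → (7/2, 0, -19/5)

image vertices: (3/2, -2, -21/5), (7/2, 0, -19/5)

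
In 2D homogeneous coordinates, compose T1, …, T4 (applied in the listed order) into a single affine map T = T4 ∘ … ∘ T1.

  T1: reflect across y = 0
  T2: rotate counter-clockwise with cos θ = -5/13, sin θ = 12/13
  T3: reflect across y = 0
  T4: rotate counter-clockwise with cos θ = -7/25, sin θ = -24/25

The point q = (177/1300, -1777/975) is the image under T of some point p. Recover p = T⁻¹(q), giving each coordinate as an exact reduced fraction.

T1 = [1 0 0; 0 -1 0; 0 0 1]
T2·T1 = [-5/13 12/13 0; 12/13 5/13 0; 0 0 1]
T3·…·T1 = [-5/13 12/13 0; -12/13 -5/13 0; 0 0 1]
T4·…·T1 = [-253/325 -204/325 0; 204/325 -253/325 0; 0 0 1]
det M = 1; M⁻¹ = [-253/325 204/325 0; -204/325 -253/325 0; 0 0 1]
M⁻¹ · (177/1300, -1777/975)ᵀ = (-5/4, 4/3)ᵀ

p = (-5/4, 4/3)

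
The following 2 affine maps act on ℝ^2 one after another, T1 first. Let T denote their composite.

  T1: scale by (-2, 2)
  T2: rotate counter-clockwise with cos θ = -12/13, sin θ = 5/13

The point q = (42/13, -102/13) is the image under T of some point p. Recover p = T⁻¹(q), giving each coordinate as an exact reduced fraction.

T1 = [-2 0 0; 0 2 0; 0 0 1]
T2·T1 = [24/13 -10/13 0; -10/13 -24/13 0; 0 0 1]
det M = -4; M⁻¹ = [6/13 -5/26 0; -5/26 -6/13 0; 0 0 1]
M⁻¹ · (42/13, -102/13)ᵀ = (3, 3)ᵀ

p = (3, 3)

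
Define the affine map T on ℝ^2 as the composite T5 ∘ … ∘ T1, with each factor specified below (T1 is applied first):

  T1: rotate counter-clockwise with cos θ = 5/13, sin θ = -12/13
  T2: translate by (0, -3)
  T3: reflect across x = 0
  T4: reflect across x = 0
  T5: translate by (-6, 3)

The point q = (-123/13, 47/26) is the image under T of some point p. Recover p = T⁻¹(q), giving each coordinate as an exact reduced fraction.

T1 = [5/13 12/13 0; -12/13 5/13 0; 0 0 1]
T2·T1 = [5/13 12/13 0; -12/13 5/13 -3; 0 0 1]
T3·…·T1 = [-5/13 -12/13 0; -12/13 5/13 -3; 0 0 1]
T4·…·T1 = [5/13 12/13 0; -12/13 5/13 -3; 0 0 1]
T5·…·T1 = [5/13 12/13 -6; -12/13 5/13 0; 0 0 1]
det M = 1; M⁻¹ = [5/13 -12/13 30/13; 12/13 5/13 72/13; 0 0 1]
M⁻¹ · (-123/13, 47/26)ᵀ = (-3, -5/2)ᵀ

p = (-3, -5/2)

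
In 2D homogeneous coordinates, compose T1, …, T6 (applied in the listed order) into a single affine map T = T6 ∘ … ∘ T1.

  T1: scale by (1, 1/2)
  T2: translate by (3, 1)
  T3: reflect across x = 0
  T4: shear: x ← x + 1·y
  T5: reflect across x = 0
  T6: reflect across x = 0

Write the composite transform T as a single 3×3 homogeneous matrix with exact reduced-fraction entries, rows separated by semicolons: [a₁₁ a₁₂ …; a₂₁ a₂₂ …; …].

T1 = [1 0 0; 0 1/2 0; 0 0 1]
T2·T1 = [1 0 3; 0 1/2 1; 0 0 1]
T3·…·T1 = [-1 0 -3; 0 1/2 1; 0 0 1]
T4·…·T1 = [-1 1/2 -2; 0 1/2 1; 0 0 1]
T5·…·T1 = [1 -1/2 2; 0 1/2 1; 0 0 1]
T6·…·T1 = [-1 1/2 -2; 0 1/2 1; 0 0 1]

T = [-1 1/2 -2; 0 1/2 1; 0 0 1]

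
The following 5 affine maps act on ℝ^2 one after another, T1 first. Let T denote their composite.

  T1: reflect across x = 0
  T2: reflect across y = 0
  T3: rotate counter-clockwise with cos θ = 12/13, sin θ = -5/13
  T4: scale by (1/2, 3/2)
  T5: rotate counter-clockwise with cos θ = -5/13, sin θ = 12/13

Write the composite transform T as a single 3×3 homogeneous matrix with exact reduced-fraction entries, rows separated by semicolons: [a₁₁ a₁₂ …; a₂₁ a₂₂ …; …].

T = [-60/169 457/338 0; -219/338 60/169 0; 0 0 1]

T1 = [-1 0 0; 0 1 0; 0 0 1]
T2·T1 = [-1 0 0; 0 -1 0; 0 0 1]
T3·…·T1 = [-12/13 -5/13 0; 5/13 -12/13 0; 0 0 1]
T4·…·T1 = [-6/13 -5/26 0; 15/26 -18/13 0; 0 0 1]
T5·…·T1 = [-60/169 457/338 0; -219/338 60/169 0; 0 0 1]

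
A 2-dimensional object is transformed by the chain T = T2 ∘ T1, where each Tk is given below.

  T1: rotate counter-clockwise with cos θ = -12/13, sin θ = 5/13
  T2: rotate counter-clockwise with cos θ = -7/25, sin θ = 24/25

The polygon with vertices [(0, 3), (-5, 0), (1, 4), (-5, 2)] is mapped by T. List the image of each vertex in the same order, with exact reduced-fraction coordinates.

image vertices: (969/325, -108/325), (36/65, 323/65), (1256/325, -467/325), (826/325, 1543/325)

T1 rotate counter-clockwise with cos θ = -12/13, sin θ = 5/13: (0, 3) → (-15/13, -36/13); (-5, 0) → (60/13, -25/13); (1, 4) → (-32/13, -43/13); (-5, 2) → (50/13, -49/13)
T2 rotate counter-clockwise with cos θ = -7/25, sin θ = 24/25: (-15/13, -36/13) → (969/325, -108/325); (60/13, -25/13) → (36/65, 323/65); (-32/13, -43/13) → (1256/325, -467/325); (50/13, -49/13) → (826/325, 1543/325)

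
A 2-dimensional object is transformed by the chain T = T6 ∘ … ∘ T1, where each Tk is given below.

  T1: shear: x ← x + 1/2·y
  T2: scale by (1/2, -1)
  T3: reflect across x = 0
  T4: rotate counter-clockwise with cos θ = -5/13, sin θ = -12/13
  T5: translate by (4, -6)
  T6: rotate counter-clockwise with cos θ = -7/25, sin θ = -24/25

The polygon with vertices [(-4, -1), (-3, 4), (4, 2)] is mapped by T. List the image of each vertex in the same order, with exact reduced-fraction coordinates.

T1 shear: x ← x + 1/2·y: (-4, -1) → (-9/2, -1); (-3, 4) → (-1, 4); (4, 2) → (5, 2)
T2 scale by (1/2, -1): (-9/2, -1) → (-9/4, 1); (-1, 4) → (-1/2, -4); (5, 2) → (5/2, -2)
T3 reflect across x = 0: (-9/4, 1) → (9/4, 1); (-1/2, -4) → (1/2, -4); (5/2, -2) → (-5/2, -2)
T4 rotate counter-clockwise with cos θ = -5/13, sin θ = -12/13: (9/4, 1) → (3/52, -32/13); (1/2, -4) → (-101/26, 14/13); (-5/2, -2) → (-23/26, 40/13)
T5 translate by (4, -6): (3/52, -32/13) → (211/52, -110/13); (-101/26, 14/13) → (3/26, -64/13); (-23/26, 40/13) → (81/26, -38/13)
T6 rotate counter-clockwise with cos θ = -7/25, sin θ = -24/25: (211/52, -110/13) → (-12037/1300, -496/325); (3/26, -64/13) → (-3093/650, 412/325); (81/26, -38/13) → (-2391/650, -706/325)

image vertices: (-12037/1300, -496/325), (-3093/650, 412/325), (-2391/650, -706/325)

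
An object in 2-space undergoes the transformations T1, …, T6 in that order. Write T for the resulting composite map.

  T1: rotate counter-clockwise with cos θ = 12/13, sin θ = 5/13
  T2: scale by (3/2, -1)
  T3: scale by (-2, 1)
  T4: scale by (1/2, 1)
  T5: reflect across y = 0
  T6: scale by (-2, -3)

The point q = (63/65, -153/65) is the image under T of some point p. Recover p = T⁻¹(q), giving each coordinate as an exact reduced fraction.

T1 = [12/13 -5/13 0; 5/13 12/13 0; 0 0 1]
T2·T1 = [18/13 -15/26 0; -5/13 -12/13 0; 0 0 1]
T3·…·T1 = [-36/13 15/13 0; -5/13 -12/13 0; 0 0 1]
T4·…·T1 = [-18/13 15/26 0; -5/13 -12/13 0; 0 0 1]
T5·…·T1 = [-18/13 15/26 0; 5/13 12/13 0; 0 0 1]
T6·…·T1 = [36/13 -15/13 0; -15/13 -36/13 0; 0 0 1]
det M = -9; M⁻¹ = [4/13 -5/39 0; -5/39 -4/13 0; 0 0 1]
M⁻¹ · (63/65, -153/65)ᵀ = (3/5, 3/5)ᵀ

p = (3/5, 3/5)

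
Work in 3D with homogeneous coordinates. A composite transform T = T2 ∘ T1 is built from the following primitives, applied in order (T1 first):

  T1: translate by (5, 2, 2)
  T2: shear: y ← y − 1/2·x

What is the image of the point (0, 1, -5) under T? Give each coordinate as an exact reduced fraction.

T1 translate by (5, 2, 2): (0, 1, -5) → (5, 3, -3)
T2 shear: y ← y − 1/2·x: (5, 3, -3) → (5, 1/2, -3)

T(p) = (5, 1/2, -3)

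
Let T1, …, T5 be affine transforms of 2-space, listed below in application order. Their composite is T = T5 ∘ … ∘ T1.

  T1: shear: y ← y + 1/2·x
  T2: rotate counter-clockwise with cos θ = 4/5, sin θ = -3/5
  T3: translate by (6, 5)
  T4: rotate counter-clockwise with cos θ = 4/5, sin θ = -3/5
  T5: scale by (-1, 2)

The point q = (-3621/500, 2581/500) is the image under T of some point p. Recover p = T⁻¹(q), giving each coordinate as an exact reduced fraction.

T1 = [1 0 0; 1/2 1 0; 0 0 1]
T2·T1 = [11/10 3/5 0; -1/5 4/5 0; 0 0 1]
T3·…·T1 = [11/10 3/5 6; -1/5 4/5 5; 0 0 1]
T4·…·T1 = [19/25 24/25 39/5; -41/50 7/25 2/5; 0 0 1]
T5·…·T1 = [-19/25 -24/25 -39/5; -41/25 14/25 4/5; 0 0 1]
det M = -2; M⁻¹ = [-7/25 -12/25 -9/5; -41/50 19/50 -67/10; 0 0 1]
M⁻¹ · (-3621/500, 2581/500)ᵀ = (-9/4, 6/5)ᵀ

p = (-9/4, 6/5)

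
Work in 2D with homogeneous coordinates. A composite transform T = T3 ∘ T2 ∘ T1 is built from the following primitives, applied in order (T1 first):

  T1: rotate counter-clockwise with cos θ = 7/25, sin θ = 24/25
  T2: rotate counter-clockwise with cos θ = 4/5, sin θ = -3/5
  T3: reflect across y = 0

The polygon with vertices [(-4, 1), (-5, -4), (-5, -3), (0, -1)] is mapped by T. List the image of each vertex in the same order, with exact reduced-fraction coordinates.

image vertices: (-19/5, 8/5), (-8/5, 31/5), (-11/5, 27/5), (3/5, 4/5)

T1 rotate counter-clockwise with cos θ = 7/25, sin θ = 24/25: (-4, 1) → (-52/25, -89/25); (-5, -4) → (61/25, -148/25); (-5, -3) → (37/25, -141/25); (0, -1) → (24/25, -7/25)
T2 rotate counter-clockwise with cos θ = 4/5, sin θ = -3/5: (-52/25, -89/25) → (-19/5, -8/5); (61/25, -148/25) → (-8/5, -31/5); (37/25, -141/25) → (-11/5, -27/5); (24/25, -7/25) → (3/5, -4/5)
T3 reflect across y = 0: (-19/5, -8/5) → (-19/5, 8/5); (-8/5, -31/5) → (-8/5, 31/5); (-11/5, -27/5) → (-11/5, 27/5); (3/5, -4/5) → (3/5, 4/5)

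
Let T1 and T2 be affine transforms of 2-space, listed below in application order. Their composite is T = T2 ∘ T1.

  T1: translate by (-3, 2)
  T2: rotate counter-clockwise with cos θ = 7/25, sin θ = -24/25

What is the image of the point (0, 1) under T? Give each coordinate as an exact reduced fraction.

T(p) = (51/25, 93/25)

T1 translate by (-3, 2): (0, 1) → (-3, 3)
T2 rotate counter-clockwise with cos θ = 7/25, sin θ = -24/25: (-3, 3) → (51/25, 93/25)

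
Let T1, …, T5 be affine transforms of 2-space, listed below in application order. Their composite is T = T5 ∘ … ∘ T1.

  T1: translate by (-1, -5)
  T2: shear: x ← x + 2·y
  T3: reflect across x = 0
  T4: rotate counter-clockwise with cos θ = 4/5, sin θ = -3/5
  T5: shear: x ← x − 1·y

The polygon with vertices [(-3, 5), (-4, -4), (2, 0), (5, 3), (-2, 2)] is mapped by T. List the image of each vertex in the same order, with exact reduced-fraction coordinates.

image vertices: (28/5, -12/5), (34, -21), (68/5, -47/5), (2/5, -8/5), (66/5, -39/5)

T1 translate by (-1, -5): (-3, 5) → (-4, 0); (-4, -4) → (-5, -9); (2, 0) → (1, -5); (5, 3) → (4, -2); (-2, 2) → (-3, -3)
T2 shear: x ← x + 2·y: (-4, 0) → (-4, 0); (-5, -9) → (-23, -9); (1, -5) → (-9, -5); (4, -2) → (0, -2); (-3, -3) → (-9, -3)
T3 reflect across x = 0: (-4, 0) → (4, 0); (-23, -9) → (23, -9); (-9, -5) → (9, -5); (0, -2) → (0, -2); (-9, -3) → (9, -3)
T4 rotate counter-clockwise with cos θ = 4/5, sin θ = -3/5: (4, 0) → (16/5, -12/5); (23, -9) → (13, -21); (9, -5) → (21/5, -47/5); (0, -2) → (-6/5, -8/5); (9, -3) → (27/5, -39/5)
T5 shear: x ← x − 1·y: (16/5, -12/5) → (28/5, -12/5); (13, -21) → (34, -21); (21/5, -47/5) → (68/5, -47/5); (-6/5, -8/5) → (2/5, -8/5); (27/5, -39/5) → (66/5, -39/5)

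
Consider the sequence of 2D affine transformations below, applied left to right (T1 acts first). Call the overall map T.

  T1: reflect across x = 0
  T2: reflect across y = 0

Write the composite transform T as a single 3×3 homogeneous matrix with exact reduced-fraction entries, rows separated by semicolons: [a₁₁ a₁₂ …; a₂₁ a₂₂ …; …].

T = [-1 0 0; 0 -1 0; 0 0 1]

T1 = [-1 0 0; 0 1 0; 0 0 1]
T2·T1 = [-1 0 0; 0 -1 0; 0 0 1]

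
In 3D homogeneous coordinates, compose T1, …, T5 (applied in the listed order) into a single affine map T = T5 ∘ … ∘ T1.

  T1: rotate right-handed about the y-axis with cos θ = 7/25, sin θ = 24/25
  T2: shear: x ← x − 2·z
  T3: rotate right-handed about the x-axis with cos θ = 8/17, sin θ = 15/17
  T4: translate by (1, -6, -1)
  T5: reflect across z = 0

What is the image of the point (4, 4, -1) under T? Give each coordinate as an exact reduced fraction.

T1 rotate right-handed about the y-axis with cos θ = 7/25, sin θ = 24/25: (4, 4, -1) → (4/25, 4, -103/25)
T2 shear: x ← x − 2·z: (4/25, 4, -103/25) → (42/5, 4, -103/25)
T3 rotate right-handed about the x-axis with cos θ = 8/17, sin θ = 15/17: (42/5, 4, -103/25) → (42/5, 469/85, 676/425)
T4 translate by (1, -6, -1): (42/5, 469/85, 676/425) → (47/5, -41/85, 251/425)
T5 reflect across z = 0: (47/5, -41/85, 251/425) → (47/5, -41/85, -251/425)

T(p) = (47/5, -41/85, -251/425)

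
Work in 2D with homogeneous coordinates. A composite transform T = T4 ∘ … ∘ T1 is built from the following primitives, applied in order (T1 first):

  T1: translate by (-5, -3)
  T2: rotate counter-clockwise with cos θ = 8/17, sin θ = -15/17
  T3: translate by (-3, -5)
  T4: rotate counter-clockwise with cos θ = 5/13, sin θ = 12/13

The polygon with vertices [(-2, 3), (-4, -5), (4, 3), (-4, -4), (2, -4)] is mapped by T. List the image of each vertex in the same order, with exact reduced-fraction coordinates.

image vertices: (-775/221, -1184/221), (-1047/221, -2986/221), (545/221, -1058/221), (-1068/221, -2766/221), (252/221, -2640/221)

T1 translate by (-5, -3): (-2, 3) → (-7, 0); (-4, -5) → (-9, -8); (4, 3) → (-1, 0); (-4, -4) → (-9, -7); (2, -4) → (-3, -7)
T2 rotate counter-clockwise with cos θ = 8/17, sin θ = -15/17: (-7, 0) → (-56/17, 105/17); (-9, -8) → (-192/17, 71/17); (-1, 0) → (-8/17, 15/17); (-9, -7) → (-177/17, 79/17); (-3, -7) → (-129/17, -11/17)
T3 translate by (-3, -5): (-56/17, 105/17) → (-107/17, 20/17); (-192/17, 71/17) → (-243/17, -14/17); (-8/17, 15/17) → (-59/17, -70/17); (-177/17, 79/17) → (-228/17, -6/17); (-129/17, -11/17) → (-180/17, -96/17)
T4 rotate counter-clockwise with cos θ = 5/13, sin θ = 12/13: (-107/17, 20/17) → (-775/221, -1184/221); (-243/17, -14/17) → (-1047/221, -2986/221); (-59/17, -70/17) → (545/221, -1058/221); (-228/17, -6/17) → (-1068/221, -2766/221); (-180/17, -96/17) → (252/221, -2640/221)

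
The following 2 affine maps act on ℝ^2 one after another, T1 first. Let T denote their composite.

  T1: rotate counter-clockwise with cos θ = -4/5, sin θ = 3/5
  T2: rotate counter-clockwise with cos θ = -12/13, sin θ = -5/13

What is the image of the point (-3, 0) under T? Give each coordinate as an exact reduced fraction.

T(p) = (-189/65, 48/65)

T1 rotate counter-clockwise with cos θ = -4/5, sin θ = 3/5: (-3, 0) → (12/5, -9/5)
T2 rotate counter-clockwise with cos θ = -12/13, sin θ = -5/13: (12/5, -9/5) → (-189/65, 48/65)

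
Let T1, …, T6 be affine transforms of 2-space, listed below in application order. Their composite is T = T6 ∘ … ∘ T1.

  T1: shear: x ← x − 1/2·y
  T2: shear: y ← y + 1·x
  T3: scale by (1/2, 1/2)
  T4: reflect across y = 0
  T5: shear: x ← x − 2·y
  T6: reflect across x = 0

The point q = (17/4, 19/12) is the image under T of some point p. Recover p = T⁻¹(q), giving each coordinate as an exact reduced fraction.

T1 = [1 -1/2 0; 0 1 0; 0 0 1]
T2·T1 = [1 -1/2 0; 1 1/2 0; 0 0 1]
T3·…·T1 = [1/2 -1/4 0; 1/2 1/4 0; 0 0 1]
T4·…·T1 = [1/2 -1/4 0; -1/2 -1/4 0; 0 0 1]
T5·…·T1 = [3/2 1/4 0; -1/2 -1/4 0; 0 0 1]
T6·…·T1 = [-3/2 -1/4 0; -1/2 -1/4 0; 0 0 1]
det M = 1/4; M⁻¹ = [-1 1 0; 2 -6 0; 0 0 1]
M⁻¹ · (17/4, 19/12)ᵀ = (-8/3, -1)ᵀ

p = (-8/3, -1)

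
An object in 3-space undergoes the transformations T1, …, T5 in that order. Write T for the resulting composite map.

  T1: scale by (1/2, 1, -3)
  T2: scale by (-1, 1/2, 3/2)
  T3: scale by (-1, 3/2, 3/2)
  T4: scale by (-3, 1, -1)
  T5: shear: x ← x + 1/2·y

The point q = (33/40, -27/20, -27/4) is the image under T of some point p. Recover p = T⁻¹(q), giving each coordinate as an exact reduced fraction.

T1 = [1/2 0 0 0; 0 1 0 0; 0 0 -3 0; 0 0 0 1]
T2·T1 = [-1/2 0 0 0; 0 1/2 0 0; 0 0 -9/2 0; 0 0 0 1]
T3·…·T1 = [1/2 0 0 0; 0 3/4 0 0; 0 0 -27/4 0; 0 0 0 1]
T4·…·T1 = [-3/2 0 0 0; 0 3/4 0 0; 0 0 27/4 0; 0 0 0 1]
T5·…·T1 = [-3/2 3/8 0 0; 0 3/4 0 0; 0 0 27/4 0; 0 0 0 1]
det M = -243/32; M⁻¹ = [-2/3 1/3 0 0; 0 4/3 0 0; 0 0 4/27 0; 0 0 0 1]
M⁻¹ · (33/40, -27/20, -27/4)ᵀ = (-1, -9/5, -1)ᵀ

p = (-1, -9/5, -1)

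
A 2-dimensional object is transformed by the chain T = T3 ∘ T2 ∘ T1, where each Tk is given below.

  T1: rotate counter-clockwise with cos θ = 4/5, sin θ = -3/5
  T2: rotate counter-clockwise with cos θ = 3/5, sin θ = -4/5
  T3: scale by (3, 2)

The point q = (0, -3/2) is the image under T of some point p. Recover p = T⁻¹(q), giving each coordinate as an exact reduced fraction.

p = (3/4, 0)

T1 = [4/5 3/5 0; -3/5 4/5 0; 0 0 1]
T2·T1 = [0 1 0; -1 0 0; 0 0 1]
T3·…·T1 = [0 3 0; -2 0 0; 0 0 1]
det M = 6; M⁻¹ = [0 -1/2 0; 1/3 0 0; 0 0 1]
M⁻¹ · (0, -3/2)ᵀ = (3/4, 0)ᵀ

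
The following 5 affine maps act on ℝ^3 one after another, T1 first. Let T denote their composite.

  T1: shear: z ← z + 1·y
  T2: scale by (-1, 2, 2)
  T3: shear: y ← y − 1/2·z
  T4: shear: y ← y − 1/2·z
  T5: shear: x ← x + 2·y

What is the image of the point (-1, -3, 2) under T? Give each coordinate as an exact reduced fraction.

T1 shear: z ← z + 1·y: (-1, -3, 2) → (-1, -3, -1)
T2 scale by (-1, 2, 2): (-1, -3, -1) → (1, -6, -2)
T3 shear: y ← y − 1/2·z: (1, -6, -2) → (1, -5, -2)
T4 shear: y ← y − 1/2·z: (1, -5, -2) → (1, -4, -2)
T5 shear: x ← x + 2·y: (1, -4, -2) → (-7, -4, -2)

T(p) = (-7, -4, -2)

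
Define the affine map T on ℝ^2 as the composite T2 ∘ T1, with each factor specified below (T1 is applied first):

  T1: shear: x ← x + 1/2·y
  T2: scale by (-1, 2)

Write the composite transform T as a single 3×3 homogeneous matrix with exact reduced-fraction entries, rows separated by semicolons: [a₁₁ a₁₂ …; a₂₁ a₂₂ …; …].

T = [-1 -1/2 0; 0 2 0; 0 0 1]

T1 = [1 1/2 0; 0 1 0; 0 0 1]
T2·T1 = [-1 -1/2 0; 0 2 0; 0 0 1]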